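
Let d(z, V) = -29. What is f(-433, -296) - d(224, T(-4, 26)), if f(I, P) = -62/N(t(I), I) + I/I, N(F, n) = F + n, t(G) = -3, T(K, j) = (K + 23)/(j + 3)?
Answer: 6571/218 ≈ 30.142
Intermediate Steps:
T(K, j) = (23 + K)/(3 + j)
f(I, P) = 1 - 62/(-3 + I) (f(I, P) = -62/(-3 + I) + I/I = -62/(-3 + I) + 1 = 1 - 62/(-3 + I))
f(-433, -296) - d(224, T(-4, 26)) = (-65 - 433)/(-3 - 433) - 1*(-29) = -498/(-436) + 29 = -1/436*(-498) + 29 = 249/218 + 29 = 6571/218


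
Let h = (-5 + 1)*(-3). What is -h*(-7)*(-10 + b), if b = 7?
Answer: -252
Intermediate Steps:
h = 12 (h = -4*(-3) = 12)
-h*(-7)*(-10 + b) = -12*(-7)*(-10 + 7) = -(-84)*(-3) = -1*252 = -252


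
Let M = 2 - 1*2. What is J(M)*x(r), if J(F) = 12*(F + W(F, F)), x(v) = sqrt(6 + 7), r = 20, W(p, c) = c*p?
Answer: 0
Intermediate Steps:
M = 0 (M = 2 - 2 = 0)
x(v) = sqrt(13)
J(F) = 12*F + 12*F**2 (J(F) = 12*(F + F*F) = 12*(F + F**2) = 12*F + 12*F**2)
J(M)*x(r) = (12*0*(1 + 0))*sqrt(13) = (12*0*1)*sqrt(13) = 0*sqrt(13) = 0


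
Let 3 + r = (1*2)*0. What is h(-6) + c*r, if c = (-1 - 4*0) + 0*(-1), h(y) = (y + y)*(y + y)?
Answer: 147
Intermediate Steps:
h(y) = 4*y² (h(y) = (2*y)*(2*y) = 4*y²)
c = -1 (c = (-1 + 0) + 0 = -1 + 0 = -1)
r = -3 (r = -3 + (1*2)*0 = -3 + 2*0 = -3 + 0 = -3)
h(-6) + c*r = 4*(-6)² - 1*(-3) = 4*36 + 3 = 144 + 3 = 147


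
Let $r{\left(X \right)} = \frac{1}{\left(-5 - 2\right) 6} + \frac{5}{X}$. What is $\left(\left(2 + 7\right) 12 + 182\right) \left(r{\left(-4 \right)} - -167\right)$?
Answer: $\frac{2018545}{42} \approx 48061.0$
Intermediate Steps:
$r{\left(X \right)} = - \frac{1}{42} + \frac{5}{X}$ ($r{\left(X \right)} = \frac{1}{-7} \cdot \frac{1}{6} + \frac{5}{X} = \left(- \frac{1}{7}\right) \frac{1}{6} + \frac{5}{X} = - \frac{1}{42} + \frac{5}{X}$)
$\left(\left(2 + 7\right) 12 + 182\right) \left(r{\left(-4 \right)} - -167\right) = \left(\left(2 + 7\right) 12 + 182\right) \left(\frac{210 - -4}{42 \left(-4\right)} - -167\right) = \left(9 \cdot 12 + 182\right) \left(\frac{1}{42} \left(- \frac{1}{4}\right) \left(210 + 4\right) + 167\right) = \left(108 + 182\right) \left(\frac{1}{42} \left(- \frac{1}{4}\right) 214 + 167\right) = 290 \left(- \frac{107}{84} + 167\right) = 290 \cdot \frac{13921}{84} = \frac{2018545}{42}$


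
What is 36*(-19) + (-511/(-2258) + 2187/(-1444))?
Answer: -1117208965/1630276 ≈ -685.29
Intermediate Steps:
36*(-19) + (-511/(-2258) + 2187/(-1444)) = -684 + (-511*(-1/2258) + 2187*(-1/1444)) = -684 + (511/2258 - 2187/1444) = -684 - 2100181/1630276 = -1117208965/1630276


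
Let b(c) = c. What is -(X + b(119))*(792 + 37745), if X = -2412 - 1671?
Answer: 152760668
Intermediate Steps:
X = -4083
-(X + b(119))*(792 + 37745) = -(-4083 + 119)*(792 + 37745) = -(-3964)*38537 = -1*(-152760668) = 152760668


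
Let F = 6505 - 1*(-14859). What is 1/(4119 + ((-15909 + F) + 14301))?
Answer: 1/23875 ≈ 4.1885e-5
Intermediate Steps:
F = 21364 (F = 6505 + 14859 = 21364)
1/(4119 + ((-15909 + F) + 14301)) = 1/(4119 + ((-15909 + 21364) + 14301)) = 1/(4119 + (5455 + 14301)) = 1/(4119 + 19756) = 1/23875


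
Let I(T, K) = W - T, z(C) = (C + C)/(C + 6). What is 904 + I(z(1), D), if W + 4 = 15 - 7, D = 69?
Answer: 6354/7 ≈ 907.71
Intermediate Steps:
W = 4 (W = -4 + (15 - 7) = -4 + 8 = 4)
z(C) = 2*C/(6 + C) (z(C) = (2*C)/(6 + C) = 2*C/(6 + C))
I(T, K) = 4 - T
904 + I(z(1), D) = 904 + (4 - 2/(6 + 1)) = 904 + (4 - 2/7) = 904 + 26/7 = 6354/7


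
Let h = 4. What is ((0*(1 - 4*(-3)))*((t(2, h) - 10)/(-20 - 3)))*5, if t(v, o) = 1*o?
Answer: 0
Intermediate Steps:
t(v, o) = o
((0*(1 - 4*(-3)))*((t(2, h) - 10)/(-20 - 3)))*5 = ((0*(1 - 4*(-3)))*((4 - 10)/(-20 - 3)))*5 = ((0*(1 + 12))*(-6/(-23)))*5 = ((0*13)*(-6*(-1/23)))*5 = (0*(6/23))*5 = 0*5 = 0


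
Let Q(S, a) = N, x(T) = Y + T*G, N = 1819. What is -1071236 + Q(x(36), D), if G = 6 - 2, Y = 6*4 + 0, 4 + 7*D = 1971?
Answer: -1069417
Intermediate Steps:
D = 281 (D = -4/7 + (1/7)*1971 = -4/7 + 1971/7 = 281)
Y = 24 (Y = 24 + 0 = 24)
G = 4
x(T) = 24 + 4*T (x(T) = 24 + T*4 = 24 + 4*T)
Q(S, a) = 1819
-1071236 + Q(x(36), D) = -1071236 + 1819 = -1069417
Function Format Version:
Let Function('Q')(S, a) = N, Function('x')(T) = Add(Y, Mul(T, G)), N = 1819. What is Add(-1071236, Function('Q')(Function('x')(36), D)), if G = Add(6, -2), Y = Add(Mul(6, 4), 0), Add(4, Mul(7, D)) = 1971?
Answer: -1069417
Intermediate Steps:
D = 281 (D = Add(Rational(-4, 7), Mul(Rational(1, 7), 1971)) = Add(Rational(-4, 7), Rational(1971, 7)) = 281)
Y = 24 (Y = Add(24, 0) = 24)
G = 4
Function('x')(T) = Add(24, Mul(4, T)) (Function('x')(T) = Add(24, Mul(T, 4)) = Add(24, Mul(4, T)))
Function('Q')(S, a) = 1819
Add(-1071236, Function('Q')(Function('x')(36), D)) = Add(-1071236, 1819) = -1069417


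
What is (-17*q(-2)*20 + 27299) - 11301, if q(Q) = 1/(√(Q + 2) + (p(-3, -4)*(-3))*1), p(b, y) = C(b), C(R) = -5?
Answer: 47926/3 ≈ 15975.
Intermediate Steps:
p(b, y) = -5
q(Q) = 1/(15 + √(2 + Q)) (q(Q) = 1/(√(Q + 2) - 5*(-3)*1) = 1/(√(2 + Q) + 15*1) = 1/(√(2 + Q) + 15) = 1/(15 + √(2 + Q)))
(-17*q(-2)*20 + 27299) - 11301 = (-17/(15 + √(2 - 2))*20 + 27299) - 11301 = (-17/(15 + √0)*20 + 27299) - 11301 = (-17/(15 + 0)*20 + 27299) - 11301 = (-17/15*20 + 27299) - 11301 = (-68/3 + 27299) - 11301 = 81829/3 - 11301 = 47926/3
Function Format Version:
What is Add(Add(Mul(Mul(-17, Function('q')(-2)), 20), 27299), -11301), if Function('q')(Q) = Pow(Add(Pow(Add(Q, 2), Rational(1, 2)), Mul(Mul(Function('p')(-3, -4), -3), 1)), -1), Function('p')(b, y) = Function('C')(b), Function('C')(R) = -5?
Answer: Rational(47926, 3) ≈ 15975.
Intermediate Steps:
Function('p')(b, y) = -5
Function('q')(Q) = Pow(Add(15, Pow(Add(2, Q), Rational(1, 2))), -1) (Function('q')(Q) = Pow(Add(Pow(Add(Q, 2), Rational(1, 2)), Mul(Mul(-5, -3), 1)), -1) = Pow(Add(Pow(Add(2, Q), Rational(1, 2)), Mul(15, 1)), -1) = Pow(Add(Pow(Add(2, Q), Rational(1, 2)), 15), -1) = Pow(Add(15, Pow(Add(2, Q), Rational(1, 2))), -1))
Add(Add(Mul(Mul(-17, Function('q')(-2)), 20), 27299), -11301) = Add(Add(Mul(Mul(-17, Pow(Add(15, Pow(Add(2, -2), Rational(1, 2))), -1)), 20), 27299), -11301) = Add(Add(Mul(Mul(-17, Pow(Add(15, Pow(0, Rational(1, 2))), -1)), 20), 27299), -11301) = Add(Add(Mul(Mul(-17, Pow(Add(15, 0), -1)), 20), 27299), -11301) = Add(Add(Mul(Mul(-17, Pow(15, -1)), 20), 27299), -11301) = Add(Add(Mul(Mul(-17, Rational(1, 15)), 20), 27299), -11301) = Add(Add(Mul(Rational(-17, 15), 20), 27299), -11301) = Add(Add(Rational(-68, 3), 27299), -11301) = Add(Rational(81829, 3), -11301) = Rational(47926, 3)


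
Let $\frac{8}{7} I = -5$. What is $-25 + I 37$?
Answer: $- \frac{1495}{8} \approx -186.88$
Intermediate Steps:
$I = - \frac{35}{8}$ ($I = \frac{7}{8} \left(-5\right) = - \frac{35}{8} \approx -4.375$)
$-25 + I 37 = -25 - \frac{1295}{8} = - \frac{1495}{8}$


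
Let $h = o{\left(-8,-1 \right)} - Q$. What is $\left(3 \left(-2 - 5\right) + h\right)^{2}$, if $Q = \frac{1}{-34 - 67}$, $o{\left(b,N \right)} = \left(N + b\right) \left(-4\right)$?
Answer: $\frac{2298256}{10201} \approx 225.3$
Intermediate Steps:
$o{\left(b,N \right)} = - 4 N - 4 b$
$Q = - \frac{1}{101}$ ($Q = \frac{1}{-101} = - \frac{1}{101} \approx -0.009901$)
$h = \frac{3637}{101}$ ($h = \left(\left(-4\right) \left(-1\right) - -32\right) - - \frac{1}{101} = \left(4 + 32\right) + \frac{1}{101} = 36 + \frac{1}{101} = \frac{3637}{101} \approx 36.01$)
$\left(3 \left(-2 - 5\right) + h\right)^{2} = \left(3 \left(-2 - 5\right) + \frac{3637}{101}\right)^{2} = \left(3 \left(-7\right) + \frac{3637}{101}\right)^{2} = \left(-21 + \frac{3637}{101}\right)^{2} = \left(\frac{1516}{101}\right)^{2} = \frac{2298256}{10201}$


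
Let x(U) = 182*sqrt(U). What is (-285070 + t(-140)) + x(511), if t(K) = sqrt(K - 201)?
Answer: -285070 + 182*sqrt(511) + I*sqrt(341) ≈ -2.8096e+5 + 18.466*I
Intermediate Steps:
t(K) = sqrt(-201 + K)
(-285070 + t(-140)) + x(511) = (-285070 + sqrt(-201 - 140)) + 182*sqrt(511) = (-285070 + sqrt(-341)) + 182*sqrt(511) = (-285070 + I*sqrt(341)) + 182*sqrt(511) = -285070 + 182*sqrt(511) + I*sqrt(341)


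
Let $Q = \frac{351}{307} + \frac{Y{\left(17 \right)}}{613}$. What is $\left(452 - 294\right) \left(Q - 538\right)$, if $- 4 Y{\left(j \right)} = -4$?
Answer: $- \frac{15962943504}{188191} \approx -84823.0$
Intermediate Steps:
$Y{\left(j \right)} = 1$ ($Y{\left(j \right)} = \left(- \frac{1}{4}\right) \left(-4\right) = 1$)
$Q = \frac{215470}{188191}$ ($Q = \frac{351}{307} + 1 \cdot \frac{1}{613} = 351 \cdot \frac{1}{307} + 1 \cdot \frac{1}{613} = \frac{351}{307} + \frac{1}{613} = \frac{215470}{188191} \approx 1.145$)
$\left(452 - 294\right) \left(Q - 538\right) = \left(452 - 294\right) \left(\frac{215470}{188191} - 538\right) = \left(452 - 294\right) \left(- \frac{101031288}{188191}\right) = 158 \left(- \frac{101031288}{188191}\right) = - \frac{15962943504}{188191}$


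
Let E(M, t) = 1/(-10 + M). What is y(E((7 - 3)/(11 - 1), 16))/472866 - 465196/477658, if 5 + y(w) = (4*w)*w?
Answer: -63353588916763/65050049614464 ≈ -0.97392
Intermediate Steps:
y(w) = -5 + 4*w**2 (y(w) = -5 + (4*w)*w = -5 + 4*w**2)
y(E((7 - 3)/(11 - 1), 16))/472866 - 465196/477658 = (-5 + 4*(1/(-10 + (7 - 3)/(11 - 1)))**2)/472866 - 465196/477658 = (-5 + 4*(1/(-10 + 4/10))**2)*(1/472866) - 465196*1/477658 = (-5 + 4*(1/(-10 + 4*(1/10)))**2)*(1/472866) - 232598/238829 = (-5 + 4*(1/(-10 + 2/5))**2)*(1/472866) - 232598/238829 = (-5 + 4*(1/(-48/5))**2)*(1/472866) - 232598/238829 = (-5 + 4*(-5/48)**2)*(1/472866) - 232598/238829 = (-5 + 4*(25/2304))*(1/472866) - 232598/238829 = (-5 + 25/576)*(1/472866) - 232598/238829 = -2855/576*1/472866 - 232598/238829 = -2855/272370816 - 232598/238829 = -63353588916763/65050049614464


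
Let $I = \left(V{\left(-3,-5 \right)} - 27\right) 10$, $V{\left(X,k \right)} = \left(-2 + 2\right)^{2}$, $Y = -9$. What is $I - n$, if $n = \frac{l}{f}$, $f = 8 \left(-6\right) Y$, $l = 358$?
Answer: $- \frac{58499}{216} \approx -270.83$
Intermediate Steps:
$V{\left(X,k \right)} = 0$ ($V{\left(X,k \right)} = 0^{2} = 0$)
$f = 432$ ($f = 8 \left(-6\right) \left(-9\right) = \left(-48\right) \left(-9\right) = 432$)
$I = -270$ ($I = \left(0 - 27\right) 10 = \left(-27\right) 10 = -270$)
$n = \frac{179}{216}$ ($n = \frac{358}{432} = 358 \cdot \frac{1}{432} = \frac{179}{216} \approx 0.8287$)
$I - n = -270 - \frac{179}{216} = - \frac{58499}{216}$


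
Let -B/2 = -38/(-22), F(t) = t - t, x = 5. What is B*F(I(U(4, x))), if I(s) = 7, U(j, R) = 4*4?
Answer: 0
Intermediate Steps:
U(j, R) = 16
F(t) = 0
B = -38/11 (B = -(-76)/(-22) = -(-76)*(-1)/22 = -2*19/11 = -38/11 ≈ -3.4545)
B*F(I(U(4, x))) = -38/11*0 = 0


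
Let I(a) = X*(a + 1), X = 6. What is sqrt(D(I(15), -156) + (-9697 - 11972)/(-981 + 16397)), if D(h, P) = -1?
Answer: I*sqrt(142925590)/7708 ≈ 1.551*I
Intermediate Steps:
I(a) = 6 + 6*a (I(a) = 6*(a + 1) = 6*(1 + a) = 6 + 6*a)
sqrt(D(I(15), -156) + (-9697 - 11972)/(-981 + 16397)) = sqrt(-1 + (-9697 - 11972)/(-981 + 16397)) = sqrt(-1 - 21669/15416) = sqrt(-37085/15416) = I*sqrt(142925590)/7708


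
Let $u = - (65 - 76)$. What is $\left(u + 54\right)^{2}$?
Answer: $4225$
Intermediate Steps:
$u = 11$ ($u = - (65 - 76) = \left(-1\right) \left(-11\right) = 11$)
$\left(u + 54\right)^{2} = \left(11 + 54\right)^{2} = 65^{2} = 4225$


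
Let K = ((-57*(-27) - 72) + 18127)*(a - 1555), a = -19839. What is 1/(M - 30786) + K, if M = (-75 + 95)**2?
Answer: -12737629977897/30386 ≈ -4.1919e+8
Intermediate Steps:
M = 400 (M = 20**2 = 400)
K = -419194036 (K = ((-57*(-27) - 72) + 18127)*(-19839 - 1555) = ((1539 - 72) + 18127)*(-21394) = (1467 + 18127)*(-21394) = 19594*(-21394) = -419194036)
1/(M - 30786) + K = 1/(400 - 30786) - 419194036 = 1/(-30386) - 419194036 = -1/30386 - 419194036 = -12737629977897/30386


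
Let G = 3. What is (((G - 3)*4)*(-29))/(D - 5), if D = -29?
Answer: 0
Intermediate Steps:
(((G - 3)*4)*(-29))/(D - 5) = (((3 - 3)*4)*(-29))/(-29 - 5) = ((0*4)*(-29))/(-34) = (0*(-29))*(-1/34) = 0*(-1/34) = 0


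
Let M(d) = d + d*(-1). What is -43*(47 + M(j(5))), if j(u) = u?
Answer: -2021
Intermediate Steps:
M(d) = 0 (M(d) = d - d = 0)
-43*(47 + M(j(5))) = -43*(47 + 0) = -43*47 = -2021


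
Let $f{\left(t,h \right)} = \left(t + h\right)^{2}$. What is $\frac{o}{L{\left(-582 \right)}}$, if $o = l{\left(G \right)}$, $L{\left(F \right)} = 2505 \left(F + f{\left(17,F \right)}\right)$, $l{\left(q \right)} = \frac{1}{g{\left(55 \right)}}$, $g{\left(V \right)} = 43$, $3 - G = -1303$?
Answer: $\frac{1}{34322630745} \approx 2.9135 \cdot 10^{-11}$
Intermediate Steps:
$G = 1306$ ($G = 3 - -1303 = 3 + 1303 = 1306$)
$f{\left(t,h \right)} = \left(h + t\right)^{2}$
$l{\left(q \right)} = \frac{1}{43}$
$L{\left(F \right)} = 2505 F + 2505 \left(17 + F\right)^{2}$ ($L{\left(F \right)} = 2505 \left(F + \left(F + 17\right)^{2}\right) = 2505 \left(F + \left(17 + F\right)^{2}\right) = 2505 F + 2505 \left(17 + F\right)^{2}$)
$o = \frac{1}{43} \approx 0.023256$
$\frac{o}{L{\left(-582 \right)}} = \frac{1}{43 \left(2505 \left(-582\right) + 2505 \left(17 - 582\right)^{2}\right)} = \frac{1}{43 \left(-1457910 + 2505 \left(-565\right)^{2}\right)} = \frac{1}{43 \left(-1457910 + 2505 \cdot 319225\right)} = \frac{1}{43 \left(-1457910 + 799658625\right)} = \frac{1}{43 \cdot 798200715} = \frac{1}{43} \cdot \frac{1}{798200715} = \frac{1}{34322630745}$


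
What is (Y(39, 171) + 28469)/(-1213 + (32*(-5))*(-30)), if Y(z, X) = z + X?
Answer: 1687/211 ≈ 7.9953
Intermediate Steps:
Y(z, X) = X + z
(Y(39, 171) + 28469)/(-1213 + (32*(-5))*(-30)) = ((171 + 39) + 28469)/(-1213 + (32*(-5))*(-30)) = (210 + 28469)/(-1213 - 160*(-30)) = 28679/(-1213 + 4800) = 28679/3587 = 28679*(1/3587) = 1687/211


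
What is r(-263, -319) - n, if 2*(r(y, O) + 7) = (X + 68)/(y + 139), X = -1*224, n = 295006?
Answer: -18290767/62 ≈ -2.9501e+5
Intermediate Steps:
X = -224
r(y, O) = -7 - 78/(139 + y) (r(y, O) = -7 + ((-224 + 68)/(y + 139))/2 = -7 + (-156/(139 + y))/2 = -7 - 78/(139 + y))
r(-263, -319) - n = (-1051 - 7*(-263))/(139 - 263) - 1*295006 = (-1051 + 1841)/(-124) - 295006 = -1/124*790 - 295006 = -395/62 - 295006 = -18290767/62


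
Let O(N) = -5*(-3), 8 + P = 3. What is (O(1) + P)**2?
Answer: 100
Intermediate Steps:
P = -5 (P = -8 + 3 = -5)
O(N) = 15
(O(1) + P)**2 = (15 - 5)**2 = 10**2 = 100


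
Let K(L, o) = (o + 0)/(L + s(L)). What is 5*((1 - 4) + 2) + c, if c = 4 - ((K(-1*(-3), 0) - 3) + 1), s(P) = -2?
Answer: 1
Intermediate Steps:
K(L, o) = o/(-2 + L) (K(L, o) = (o + 0)/(L - 2) = o/(-2 + L))
c = 6 (c = 4 - ((0/(-2 - 1*(-3)) - 3) + 1) = 4 - ((0/(-2 + 3) - 3) + 1) = 4 - ((0/1 - 3) + 1) = 4 - ((0*1 - 3) + 1) = 4 - ((0 - 3) + 1) = 4 - (-3 + 1) = 4 - 1*(-2) = 4 + 2 = 6)
5*((1 - 4) + 2) + c = 5*((1 - 4) + 2) + 6 = 5*(-3 + 2) + 6 = 5*(-1) + 6 = -5 + 6 = 1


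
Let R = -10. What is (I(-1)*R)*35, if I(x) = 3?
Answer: -1050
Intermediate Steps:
(I(-1)*R)*35 = (3*(-10))*35 = -30*35 = -1050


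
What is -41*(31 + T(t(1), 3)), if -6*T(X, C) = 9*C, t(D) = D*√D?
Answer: -2173/2 ≈ -1086.5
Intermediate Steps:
t(D) = D^(3/2)
T(X, C) = -3*C/2
-41*(31 + T(t(1), 3)) = -41*(31 - 3/2*3) = -41*(31 - 9/2) = -41*53/2 = -2173/2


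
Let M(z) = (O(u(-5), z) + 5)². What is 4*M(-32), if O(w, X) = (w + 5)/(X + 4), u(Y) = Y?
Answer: 100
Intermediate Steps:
O(w, X) = (5 + w)/(4 + X)
M(z) = 25 (M(z) = ((5 - 5)/(4 + z) + 5)² = (0/(4 + z) + 5)² = (0 + 5)² = 5² = 25)
4*M(-32) = 4*25 = 100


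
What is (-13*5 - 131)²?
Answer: 38416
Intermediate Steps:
(-13*5 - 131)² = (-65 - 131)² = (-196)² = 38416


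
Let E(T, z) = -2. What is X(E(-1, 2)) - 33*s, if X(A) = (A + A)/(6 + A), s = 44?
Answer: -1453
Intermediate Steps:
X(A) = 2*A/(6 + A) (X(A) = (2*A)/(6 + A) = 2*A/(6 + A))
X(E(-1, 2)) - 33*s = 2*(-2)/(6 - 2) - 33*44 = 2*(-2)/4 - 1452 = 2*(-2)*(¼) - 1452 = -1 - 1452 = -1453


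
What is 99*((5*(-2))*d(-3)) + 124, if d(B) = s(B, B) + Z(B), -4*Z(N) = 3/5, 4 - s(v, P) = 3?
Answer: -1435/2 ≈ -717.50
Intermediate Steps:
s(v, P) = 1 (s(v, P) = 4 - 1*3 = 4 - 3 = 1)
Z(N) = -3/20 (Z(N) = -3/(4*5) = -¼*⅗ = -3/20)
d(B) = 17/20 (d(B) = 1 - 3/20 = 17/20)
99*((5*(-2))*d(-3)) + 124 = 99*((5*(-2))*(17/20)) + 124 = 99*(-10*17/20) + 124 = 99*(-17/2) + 124 = -1683/2 + 124 = -1435/2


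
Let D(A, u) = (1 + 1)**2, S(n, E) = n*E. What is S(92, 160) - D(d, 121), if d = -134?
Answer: 14716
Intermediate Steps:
S(n, E) = E*n
D(A, u) = 4 (D(A, u) = 2**2 = 4)
S(92, 160) - D(d, 121) = 160*92 - 1*4 = 14720 - 4 = 14716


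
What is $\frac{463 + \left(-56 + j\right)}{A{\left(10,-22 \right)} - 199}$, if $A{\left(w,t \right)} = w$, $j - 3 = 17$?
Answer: $- \frac{61}{27} \approx -2.2593$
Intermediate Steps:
$j = 20$ ($j = 3 + 17 = 20$)
$\frac{463 + \left(-56 + j\right)}{A{\left(10,-22 \right)} - 199} = \frac{463 + \left(-56 + 20\right)}{10 - 199} = \frac{463 - 36}{-189} = 427 \left(- \frac{1}{189}\right) = - \frac{61}{27}$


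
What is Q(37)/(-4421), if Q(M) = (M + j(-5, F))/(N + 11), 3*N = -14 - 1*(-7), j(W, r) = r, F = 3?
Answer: -60/57473 ≈ -0.0010440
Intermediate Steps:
N = -7/3 (N = (-14 - 1*(-7))/3 = (-14 + 7)/3 = (1/3)*(-7) = -7/3 ≈ -2.3333)
Q(M) = 9/26 + 3*M/26 (Q(M) = (M + 3)/(-7/3 + 11) = (3 + M)/(26/3) = (3 + M)*(3/26) = 9/26 + 3*M/26)
Q(37)/(-4421) = (9/26 + (3/26)*37)/(-4421) = (9/26 + 111/26)*(-1/4421) = (60/13)*(-1/4421) = -60/57473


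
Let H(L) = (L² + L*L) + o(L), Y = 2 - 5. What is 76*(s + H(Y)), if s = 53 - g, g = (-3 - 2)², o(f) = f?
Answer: 3268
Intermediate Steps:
Y = -3
H(L) = L + 2*L² (H(L) = (L² + L*L) + L = (L² + L²) + L = 2*L² + L = L + 2*L²)
g = 25 (g = (-5)² = 25)
s = 28 (s = 53 - 1*25 = 53 - 25 = 28)
76*(s + H(Y)) = 76*(28 - 3*(1 + 2*(-3))) = 76*(28 - 3*(1 - 6)) = 76*(28 - 3*(-5)) = 76*(28 + 15) = 76*43 = 3268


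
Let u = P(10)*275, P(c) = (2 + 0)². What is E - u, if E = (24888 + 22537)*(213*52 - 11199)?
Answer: -5834375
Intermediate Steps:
P(c) = 4 (P(c) = 2² = 4)
E = -5833275 (E = 47425*(11076 - 11199) = 47425*(-123) = -5833275)
u = 1100 (u = 4*275 = 1100)
E - u = -5833275 - 1*1100 = -5833275 - 1100 = -5834375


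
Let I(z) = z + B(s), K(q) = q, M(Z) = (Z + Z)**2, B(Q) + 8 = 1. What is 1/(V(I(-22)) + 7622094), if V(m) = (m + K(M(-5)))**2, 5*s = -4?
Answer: 1/7627135 ≈ 1.3111e-7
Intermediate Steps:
s = -4/5 (s = (1/5)*(-4) = -4/5 ≈ -0.80000)
B(Q) = -7 (B(Q) = -8 + 1 = -7)
M(Z) = 4*Z**2 (M(Z) = (2*Z)**2 = 4*Z**2)
I(z) = -7 + z (I(z) = z - 7 = -7 + z)
V(m) = (100 + m)**2 (V(m) = (m + 4*(-5)**2)**2 = (m + 4*25)**2 = (m + 100)**2 = (100 + m)**2)
1/(V(I(-22)) + 7622094) = 1/((100 + (-7 - 22))**2 + 7622094) = 1/((100 - 29)**2 + 7622094) = 1/(71**2 + 7622094) = 1/(5041 + 7622094) = 1/7627135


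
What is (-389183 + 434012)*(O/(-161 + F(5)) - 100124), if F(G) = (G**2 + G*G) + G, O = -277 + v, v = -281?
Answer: -237875808897/53 ≈ -4.4882e+9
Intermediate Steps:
O = -558 (O = -277 - 281 = -558)
F(G) = G + 2*G**2 (F(G) = (G**2 + G**2) + G = 2*G**2 + G = G + 2*G**2)
(-389183 + 434012)*(O/(-161 + F(5)) - 100124) = (-389183 + 434012)*(-558/(-161 + 5*(1 + 2*5)) - 100124) = 44829*(-558/(-161 + 5*(1 + 10)) - 100124) = 44829*(-558/(-161 + 5*11) - 100124) = 44829*(-558/(-161 + 55) - 100124) = 44829*(-558/(-106) - 100124) = 44829*(-558*(-1/106) - 100124) = 44829*(279/53 - 100124) = 44829*(-5306293/53) = -237875808897/53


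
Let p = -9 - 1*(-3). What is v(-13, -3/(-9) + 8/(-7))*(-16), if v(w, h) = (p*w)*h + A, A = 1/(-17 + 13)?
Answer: 7100/7 ≈ 1014.3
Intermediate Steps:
p = -6 (p = -9 + 3 = -6)
A = -¼ (A = 1/(-4) = -¼ ≈ -0.25000)
v(w, h) = -¼ - 6*h*w (v(w, h) = (-6*w)*h - ¼ = -6*h*w - ¼ = -¼ - 6*h*w)
v(-13, -3/(-9) + 8/(-7))*(-16) = (-¼ - 6*(-3/(-9) + 8/(-7))*(-13))*(-16) = (-¼ - 6*(-3*(-⅑) + 8*(-⅐))*(-13))*(-16) = (-¼ - 6*(⅓ - 8/7)*(-13))*(-16) = (-¼ - 6*(-17/21)*(-13))*(-16) = (-¼ - 442/7)*(-16) = -1775/28*(-16) = 7100/7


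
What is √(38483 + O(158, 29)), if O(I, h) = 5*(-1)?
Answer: 11*√318 ≈ 196.16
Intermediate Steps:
O(I, h) = -5
√(38483 + O(158, 29)) = √(38483 - 5) = √38478 = 11*√318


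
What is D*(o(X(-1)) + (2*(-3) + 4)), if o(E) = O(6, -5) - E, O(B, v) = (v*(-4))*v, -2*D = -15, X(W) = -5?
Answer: -1455/2 ≈ -727.50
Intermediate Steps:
D = 15/2 (D = -½*(-15) = 15/2 ≈ 7.5000)
O(B, v) = -4*v² (O(B, v) = (-4*v)*v = -4*v²)
o(E) = -100 - E (o(E) = -4*(-5)² - E = -4*25 - E = -100 - E)
D*(o(X(-1)) + (2*(-3) + 4)) = 15*((-100 - 1*(-5)) + (2*(-3) + 4))/2 = 15*((-100 + 5) + (-6 + 4))/2 = 15*(-95 - 2)/2 = (15/2)*(-97) = -1455/2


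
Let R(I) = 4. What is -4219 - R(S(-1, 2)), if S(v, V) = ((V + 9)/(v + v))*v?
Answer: -4223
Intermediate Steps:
S(v, V) = 9/2 + V/2 (S(v, V) = ((9 + V)/((2*v)))*v = ((9 + V)*(1/(2*v)))*v = ((9 + V)/(2*v))*v = 9/2 + V/2)
-4219 - R(S(-1, 2)) = -4219 - 1*4 = -4219 - 4 = -4223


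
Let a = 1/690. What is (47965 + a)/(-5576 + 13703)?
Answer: 33095851/5607630 ≈ 5.9019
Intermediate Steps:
a = 1/690 ≈ 0.0014493
(47965 + a)/(-5576 + 13703) = (47965 + 1/690)/(-5576 + 13703) = (33095851/690)/8127 = (33095851/690)*(1/8127) = 33095851/5607630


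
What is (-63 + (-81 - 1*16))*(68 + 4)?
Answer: -11520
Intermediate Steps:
(-63 + (-81 - 1*16))*(68 + 4) = (-63 + (-81 - 16))*72 = (-63 - 97)*72 = -160*72 = -11520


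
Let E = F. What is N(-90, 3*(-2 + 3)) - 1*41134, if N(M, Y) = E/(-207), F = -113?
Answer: -8514625/207 ≈ -41133.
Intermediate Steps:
E = -113
N(M, Y) = 113/207 (N(M, Y) = -113/(-207) = -113*(-1/207) = 113/207)
N(-90, 3*(-2 + 3)) - 1*41134 = 113/207 - 1*41134 = 113/207 - 41134 = -8514625/207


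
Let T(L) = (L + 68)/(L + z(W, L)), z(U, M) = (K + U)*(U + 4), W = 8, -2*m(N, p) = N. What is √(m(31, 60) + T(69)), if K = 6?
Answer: I*√3352602/474 ≈ 3.8629*I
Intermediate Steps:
m(N, p) = -N/2
z(U, M) = (4 + U)*(6 + U) (z(U, M) = (6 + U)*(U + 4) = (6 + U)*(4 + U) = (4 + U)*(6 + U))
T(L) = (68 + L)/(168 + L) (T(L) = (L + 68)/(L + (24 + 8² + 10*8)) = (68 + L)/(L + (24 + 64 + 80)) = (68 + L)/(L + 168) = (68 + L)/(168 + L))
√(m(31, 60) + T(69)) = √(-½*31 + (68 + 69)/(168 + 69)) = √(-31/2 + 137/237) = √(-7073/474) = I*√3352602/474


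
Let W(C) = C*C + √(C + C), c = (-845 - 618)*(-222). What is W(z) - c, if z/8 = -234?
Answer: 3179598 + 12*I*√26 ≈ 3.1796e+6 + 61.188*I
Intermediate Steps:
z = -1872 (z = 8*(-234) = -1872)
c = 324786 (c = -1463*(-222) = 324786)
W(C) = C² + √2*√C (W(C) = C² + √(2*C) = C² + √2*√C)
W(z) - c = ((-1872)² + √2*√(-1872)) - 1*324786 = (3504384 + √2*(12*I*√13)) - 324786 = (3504384 + 12*I*√26) - 324786 = 3179598 + 12*I*√26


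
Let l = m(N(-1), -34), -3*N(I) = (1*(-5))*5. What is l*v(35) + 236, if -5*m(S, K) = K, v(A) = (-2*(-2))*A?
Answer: 1188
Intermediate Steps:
v(A) = 4*A
N(I) = 25/3 (N(I) = -1*(-5)*5/3 = -(-5)*5/3 = -⅓*(-25) = 25/3)
m(S, K) = -K/5
l = 34/5 (l = -⅕*(-34) = 34/5 ≈ 6.8000)
l*v(35) + 236 = 34*(4*35)/5 + 236 = (34/5)*140 + 236 = 952 + 236 = 1188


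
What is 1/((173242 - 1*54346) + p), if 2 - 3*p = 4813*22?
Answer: 3/250804 ≈ 1.1962e-5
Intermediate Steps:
p = -105884/3 (p = 2/3 - 4813*22/3 = 2/3 - 1/3*105886 = 2/3 - 105886/3 = -105884/3 ≈ -35295.)
1/((173242 - 1*54346) + p) = 1/((173242 - 1*54346) - 105884/3) = 1/((173242 - 54346) - 105884/3) = 1/(118896 - 105884/3) = 1/(250804/3) = 3/250804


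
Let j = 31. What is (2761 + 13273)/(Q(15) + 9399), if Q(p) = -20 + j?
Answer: 8017/4705 ≈ 1.7039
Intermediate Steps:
Q(p) = 11 (Q(p) = -20 + 31 = 11)
(2761 + 13273)/(Q(15) + 9399) = (2761 + 13273)/(11 + 9399) = 16034/9410 = 16034*(1/9410) = 8017/4705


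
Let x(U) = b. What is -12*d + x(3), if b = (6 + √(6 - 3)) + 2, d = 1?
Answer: -4 + √3 ≈ -2.2679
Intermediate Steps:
b = 8 + √3 (b = (6 + √3) + 2 = 8 + √3 ≈ 9.7321)
x(U) = 8 + √3
-12*d + x(3) = -12*1 + (8 + √3) = -12 + (8 + √3) = -4 + √3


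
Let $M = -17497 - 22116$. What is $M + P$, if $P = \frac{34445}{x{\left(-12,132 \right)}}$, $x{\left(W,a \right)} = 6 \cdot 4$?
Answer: $- \frac{916267}{24} \approx -38178.0$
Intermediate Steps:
$M = -39613$
$x{\left(W,a \right)} = 24$
$P = \frac{34445}{24} \approx 1435.2$
$M + P = -39613 + \frac{34445}{24} = - \frac{916267}{24}$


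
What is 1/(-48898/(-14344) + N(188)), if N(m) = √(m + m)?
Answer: -175348228/18742777983 + 102875168*√94/18742777983 ≈ 0.043860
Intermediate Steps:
N(m) = √2*√m (N(m) = √(2*m) = √2*√m)
1/(-48898/(-14344) + N(188)) = 1/(-48898/(-14344) + √2*√188) = 1/(-48898*(-1/14344) + √2*(2*√47)) = 1/(24449/7172 + 2*√94)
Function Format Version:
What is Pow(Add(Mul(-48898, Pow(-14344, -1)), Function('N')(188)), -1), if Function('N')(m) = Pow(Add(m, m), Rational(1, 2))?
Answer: Add(Rational(-175348228, 18742777983), Mul(Rational(102875168, 18742777983), Pow(94, Rational(1, 2)))) ≈ 0.043860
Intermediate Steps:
Function('N')(m) = Mul(Pow(2, Rational(1, 2)), Pow(m, Rational(1, 2))) (Function('N')(m) = Pow(Mul(2, m), Rational(1, 2)) = Mul(Pow(2, Rational(1, 2)), Pow(m, Rational(1, 2))))
Pow(Add(Mul(-48898, Pow(-14344, -1)), Function('N')(188)), -1) = Pow(Add(Mul(-48898, Pow(-14344, -1)), Mul(Pow(2, Rational(1, 2)), Pow(188, Rational(1, 2)))), -1) = Pow(Add(Mul(-48898, Rational(-1, 14344)), Mul(Pow(2, Rational(1, 2)), Mul(2, Pow(47, Rational(1, 2))))), -1) = Pow(Add(Rational(24449, 7172), Mul(2, Pow(94, Rational(1, 2)))), -1)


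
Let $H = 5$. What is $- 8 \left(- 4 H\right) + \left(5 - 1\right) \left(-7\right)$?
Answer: $132$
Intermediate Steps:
$- 8 \left(- 4 H\right) + \left(5 - 1\right) \left(-7\right) = - 8 \left(\left(-4\right) 5\right) + \left(5 - 1\right) \left(-7\right) = \left(-8\right) \left(-20\right) + 4 \left(-7\right) = 160 - 28 = 132$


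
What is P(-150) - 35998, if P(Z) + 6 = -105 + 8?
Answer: -36101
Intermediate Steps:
P(Z) = -103 (P(Z) = -6 + (-105 + 8) = -6 - 97 = -103)
P(-150) - 35998 = -103 - 35998 = -36101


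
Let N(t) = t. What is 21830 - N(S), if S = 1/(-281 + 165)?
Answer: 2532281/116 ≈ 21830.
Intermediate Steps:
S = -1/116 (S = 1/(-116) = -1/116 ≈ -0.0086207)
21830 - N(S) = 21830 - 1*(-1/116) = 21830 + 1/116 = 2532281/116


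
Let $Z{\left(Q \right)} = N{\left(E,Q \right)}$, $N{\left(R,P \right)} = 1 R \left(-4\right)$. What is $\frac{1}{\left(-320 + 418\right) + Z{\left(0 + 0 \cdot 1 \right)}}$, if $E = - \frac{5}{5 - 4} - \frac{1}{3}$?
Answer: $\frac{3}{358} \approx 0.0083799$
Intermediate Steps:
$E = - \frac{16}{3}$ ($E = - \frac{5}{1} - \frac{1}{3} = \left(-5\right) 1 - \frac{1}{3} = -5 - \frac{1}{3} = - \frac{16}{3} \approx -5.3333$)
$N{\left(R,P \right)} = - 4 R$ ($N{\left(R,P \right)} = R \left(-4\right) = - 4 R$)
$Z{\left(Q \right)} = \frac{64}{3}$ ($Z{\left(Q \right)} = \left(-4\right) \left(- \frac{16}{3}\right) = \frac{64}{3}$)
$\frac{1}{\left(-320 + 418\right) + Z{\left(0 + 0 \cdot 1 \right)}} = \frac{1}{\left(-320 + 418\right) + \frac{64}{3}} = \frac{1}{98 + \frac{64}{3}} = \frac{1}{\frac{358}{3}} = \frac{3}{358}$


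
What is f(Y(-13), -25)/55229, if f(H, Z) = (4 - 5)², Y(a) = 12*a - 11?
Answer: 1/55229 ≈ 1.8106e-5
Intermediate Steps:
Y(a) = -11 + 12*a
f(H, Z) = 1 (f(H, Z) = (-1)² = 1)
f(Y(-13), -25)/55229 = 1/55229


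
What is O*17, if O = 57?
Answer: 969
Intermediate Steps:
O*17 = 57*17 = 969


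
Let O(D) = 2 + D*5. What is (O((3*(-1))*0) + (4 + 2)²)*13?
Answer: 494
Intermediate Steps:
O(D) = 2 + 5*D
(O((3*(-1))*0) + (4 + 2)²)*13 = ((2 + 5*((3*(-1))*0)) + (4 + 2)²)*13 = ((2 + 5*(-3*0)) + 6²)*13 = ((2 + 5*0) + 36)*13 = ((2 + 0) + 36)*13 = (2 + 36)*13 = 38*13 = 494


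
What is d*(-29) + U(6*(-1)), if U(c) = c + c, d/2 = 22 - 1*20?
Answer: -128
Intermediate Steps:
d = 4 (d = 2*(22 - 1*20) = 2*(22 - 20) = 2*2 = 4)
U(c) = 2*c
d*(-29) + U(6*(-1)) = 4*(-29) + 2*(6*(-1)) = -116 + 2*(-6) = -116 - 12 = -128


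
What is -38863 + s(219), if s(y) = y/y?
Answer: -38862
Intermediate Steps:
s(y) = 1
-38863 + s(219) = -38863 + 1 = -38862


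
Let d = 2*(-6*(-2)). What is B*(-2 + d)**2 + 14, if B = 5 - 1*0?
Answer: 2434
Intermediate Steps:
B = 5 (B = 5 + 0 = 5)
d = 24 (d = 2*(-1*(-12)) = 2*12 = 24)
B*(-2 + d)**2 + 14 = 5*(-2 + 24)**2 + 14 = 5*22**2 + 14 = 5*484 + 14 = 2420 + 14 = 2434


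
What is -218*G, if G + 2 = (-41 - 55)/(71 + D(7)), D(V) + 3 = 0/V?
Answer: 12644/17 ≈ 743.76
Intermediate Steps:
D(V) = -3 (D(V) = -3 + 0/V = -3 + 0 = -3)
G = -58/17 (G = -2 + (-41 - 55)/(71 - 3) = -2 - 96/68 = -2 - 96*1/68 = -2 - 24/17 = -58/17 ≈ -3.4118)
-218*G = -218*(-58/17) = 12644/17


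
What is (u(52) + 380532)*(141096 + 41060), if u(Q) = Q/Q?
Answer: 69316369148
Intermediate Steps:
u(Q) = 1
(u(52) + 380532)*(141096 + 41060) = (1 + 380532)*(141096 + 41060) = 380533*182156 = 69316369148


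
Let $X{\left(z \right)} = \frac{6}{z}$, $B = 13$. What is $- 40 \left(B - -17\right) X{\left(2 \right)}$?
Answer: $-3600$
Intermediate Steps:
$- 40 \left(B - -17\right) X{\left(2 \right)} = - 40 \left(13 - -17\right) \frac{6}{2} = - 40 \left(13 + 17\right) 6 \cdot \frac{1}{2} = \left(-40\right) 30 \cdot 3 = \left(-1200\right) 3 = -3600$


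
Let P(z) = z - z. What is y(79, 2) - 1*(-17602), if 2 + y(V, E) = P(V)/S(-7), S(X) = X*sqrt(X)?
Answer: 17600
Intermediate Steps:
S(X) = X**(3/2)
P(z) = 0
y(V, E) = -2 (y(V, E) = -2 + 0/((-7)**(3/2)) = -2 + 0/((-7*I*sqrt(7))) = -2 + 0*(I*sqrt(7)/49) = -2 + 0 = -2)
y(79, 2) - 1*(-17602) = -2 - 1*(-17602) = -2 + 17602 = 17600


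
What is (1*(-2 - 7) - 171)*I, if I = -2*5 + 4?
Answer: 1080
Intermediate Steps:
I = -6 (I = -10 + 4 = -6)
(1*(-2 - 7) - 171)*I = (1*(-2 - 7) - 171)*(-6) = (1*(-9) - 171)*(-6) = (-9 - 171)*(-6) = -180*(-6) = 1080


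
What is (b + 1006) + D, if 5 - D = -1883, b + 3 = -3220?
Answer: -329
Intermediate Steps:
b = -3223 (b = -3 - 3220 = -3223)
D = 1888 (D = 5 - 1*(-1883) = 5 + 1883 = 1888)
(b + 1006) + D = (-3223 + 1006) + 1888 = -2217 + 1888 = -329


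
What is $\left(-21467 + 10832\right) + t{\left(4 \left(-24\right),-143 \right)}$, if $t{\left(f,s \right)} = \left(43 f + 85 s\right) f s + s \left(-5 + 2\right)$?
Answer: $-223543230$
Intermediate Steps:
$t{\left(f,s \right)} = - 3 s + f s \left(43 f + 85 s\right)$ ($t{\left(f,s \right)} = f \left(43 f + 85 s\right) s + s \left(-3\right) = f s \left(43 f + 85 s\right) - 3 s = - 3 s + f s \left(43 f + 85 s\right)$)
$\left(-21467 + 10832\right) + t{\left(4 \left(-24\right),-143 \right)} = \left(-21467 + 10832\right) - 143 \left(-3 + 43 \left(4 \left(-24\right)\right)^{2} + 85 \cdot 4 \left(-24\right) \left(-143\right)\right) = -10635 - 143 \left(-3 + 43 \left(-96\right)^{2} + 85 \left(-96\right) \left(-143\right)\right) = -10635 - 143 \left(-3 + 43 \cdot 9216 + 1166880\right) = -10635 - 143 \left(-3 + 396288 + 1166880\right) = -10635 - 223532595 = -223543230$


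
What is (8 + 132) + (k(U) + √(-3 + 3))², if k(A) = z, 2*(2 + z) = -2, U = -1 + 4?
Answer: 149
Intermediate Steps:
U = 3
z = -3 (z = -2 + (½)*(-2) = -2 - 1 = -3)
k(A) = -3
(8 + 132) + (k(U) + √(-3 + 3))² = (8 + 132) + (-3 + √(-3 + 3))² = 140 + (-3 + √0)² = 140 + (-3 + 0)² = 140 + (-3)² = 140 + 9 = 149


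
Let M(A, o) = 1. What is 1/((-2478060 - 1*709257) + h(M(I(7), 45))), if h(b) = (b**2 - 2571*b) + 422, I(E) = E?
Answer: -1/3189465 ≈ -3.1353e-7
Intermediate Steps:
h(b) = 422 + b**2 - 2571*b
1/((-2478060 - 1*709257) + h(M(I(7), 45))) = 1/((-2478060 - 1*709257) + (422 + 1**2 - 2571*1)) = 1/((-2478060 - 709257) + (422 + 1 - 2571)) = 1/(-3187317 - 2148) = 1/(-3189465) = -1/3189465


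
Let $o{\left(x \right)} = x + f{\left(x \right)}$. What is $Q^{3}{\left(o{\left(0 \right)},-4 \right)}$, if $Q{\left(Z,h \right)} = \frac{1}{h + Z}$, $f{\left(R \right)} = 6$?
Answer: $\frac{1}{8} \approx 0.125$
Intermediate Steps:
$o{\left(x \right)} = 6 + x$ ($o{\left(x \right)} = x + 6 = 6 + x$)
$Q{\left(Z,h \right)} = \frac{1}{Z + h}$
$Q^{3}{\left(o{\left(0 \right)},-4 \right)} = \left(\frac{1}{\left(6 + 0\right) - 4}\right)^{3} = \left(\frac{1}{6 - 4}\right)^{3} = \left(\frac{1}{2}\right)^{3} = \frac{1}{8}$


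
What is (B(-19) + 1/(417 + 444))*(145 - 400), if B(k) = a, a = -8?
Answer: 585395/287 ≈ 2039.7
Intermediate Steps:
B(k) = -8
(B(-19) + 1/(417 + 444))*(145 - 400) = (-8 + 1/(417 + 444))*(145 - 400) = (-8 + 1/861)*(-255) = -6887/861*(-255) = 585395/287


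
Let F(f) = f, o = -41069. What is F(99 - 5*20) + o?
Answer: -41070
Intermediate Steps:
F(99 - 5*20) + o = (99 - 5*20) - 41069 = (99 - 100) - 41069 = -1 - 41069 = -41070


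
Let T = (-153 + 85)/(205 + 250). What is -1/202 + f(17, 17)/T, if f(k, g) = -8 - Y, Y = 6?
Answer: 160834/1717 ≈ 93.672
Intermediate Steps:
f(k, g) = -14 (f(k, g) = -8 - 1*6 = -8 - 6 = -14)
T = -68/455 ≈ -0.14945
-1/202 + f(17, 17)/T = -1/202 - 14/(-68/455) = -1*1/202 - 14*(-455/68) = -1/202 + 3185/34 = 160834/1717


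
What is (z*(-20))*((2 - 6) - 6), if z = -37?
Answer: -7400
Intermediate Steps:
(z*(-20))*((2 - 6) - 6) = (-37*(-20))*((2 - 6) - 6) = 740*(-4 - 6) = 740*(-10) = -7400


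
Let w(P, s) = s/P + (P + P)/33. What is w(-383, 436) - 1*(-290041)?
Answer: 3665520433/12639 ≈ 2.9002e+5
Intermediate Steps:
w(P, s) = 2*P/33 + s/P (w(P, s) = s/P + (2*P)*(1/33) = s/P + 2*P/33 = 2*P/33 + s/P)
w(-383, 436) - 1*(-290041) = ((2/33)*(-383) + 436/(-383)) - 1*(-290041) = (-766/33 + 436*(-1/383)) + 290041 = (-766/33 - 436/383) + 290041 = -307766/12639 + 290041 = 3665520433/12639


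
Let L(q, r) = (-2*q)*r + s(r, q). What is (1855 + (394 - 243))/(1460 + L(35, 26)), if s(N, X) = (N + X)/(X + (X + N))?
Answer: -192576/34499 ≈ -5.5821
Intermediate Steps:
s(N, X) = (N + X)/(N + 2*X) (s(N, X) = (N + X)/(X + (N + X)) = (N + X)/(N + 2*X))
L(q, r) = (q + r)/(r + 2*q) - 2*q*r (L(q, r) = (-2*q)*r + (r + q)/(r + 2*q) = -2*q*r + (q + r)/(r + 2*q) = (q + r)/(r + 2*q) - 2*q*r)
(1855 + (394 - 243))/(1460 + L(35, 26)) = (1855 + (394 - 243))/(1460 + (35 + 26 - 2*35*26*(26 + 2*35))/(26 + 2*35)) = (1855 + 151)/(1460 + (35 + 26 - 2*35*26*(26 + 70))/(26 + 70)) = 2006/(1460 + (35 + 26 - 2*35*26*96)/96) = 2006/(1460 + (35 + 26 - 174720)/96) = 2006/(1460 + (1/96)*(-174659)) = 2006/(1460 - 174659/96) = 2006/(-34499/96) = 2006*(-96/34499) = -192576/34499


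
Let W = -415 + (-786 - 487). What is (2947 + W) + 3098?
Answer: 4357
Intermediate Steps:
W = -1688 (W = -415 - 1273 = -1688)
(2947 + W) + 3098 = (2947 - 1688) + 3098 = 1259 + 3098 = 4357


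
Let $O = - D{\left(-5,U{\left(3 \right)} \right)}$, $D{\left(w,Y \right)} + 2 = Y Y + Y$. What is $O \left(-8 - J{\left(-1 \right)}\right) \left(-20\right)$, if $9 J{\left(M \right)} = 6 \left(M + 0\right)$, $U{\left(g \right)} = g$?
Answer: $- \frac{4400}{3} \approx -1466.7$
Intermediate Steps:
$D{\left(w,Y \right)} = -2 + Y + Y^{2}$ ($D{\left(w,Y \right)} = -2 + \left(Y Y + Y\right) = -2 + \left(Y^{2} + Y\right) = -2 + \left(Y + Y^{2}\right) = -2 + Y + Y^{2}$)
$J{\left(M \right)} = \frac{2 M}{3}$ ($J{\left(M \right)} = \frac{6 \left(M + 0\right)}{9} = \frac{6 M}{9} = \frac{2 M}{3}$)
$O = -10$ ($O = - (-2 + 3 + 3^{2}) = - (-2 + 3 + 9) = \left(-1\right) 10 = -10$)
$O \left(-8 - J{\left(-1 \right)}\right) \left(-20\right) = - 10 \left(-8 - \frac{2}{3} \left(-1\right)\right) \left(-20\right) = - 10 \left(-8 - - \frac{2}{3}\right) \left(-20\right) = - 10 \left(-8 + \frac{2}{3}\right) \left(-20\right) = \left(-10\right) \left(- \frac{22}{3}\right) \left(-20\right) = \frac{220}{3} \left(-20\right) = - \frac{4400}{3}$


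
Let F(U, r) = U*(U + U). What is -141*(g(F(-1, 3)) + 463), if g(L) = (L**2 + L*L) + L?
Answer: -66693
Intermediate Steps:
F(U, r) = 2*U**2 (F(U, r) = U*(2*U) = 2*U**2)
g(L) = L + 2*L**2 (g(L) = (L**2 + L**2) + L = 2*L**2 + L = L + 2*L**2)
-141*(g(F(-1, 3)) + 463) = -141*((2*(-1)**2)*(1 + 2*(2*(-1)**2)) + 463) = -141*((2*1)*(1 + 2*(2*1)) + 463) = -141*(2*(1 + 2*2) + 463) = -141*(2*(1 + 4) + 463) = -141*(2*5 + 463) = -141*(10 + 463) = -141*473 = -66693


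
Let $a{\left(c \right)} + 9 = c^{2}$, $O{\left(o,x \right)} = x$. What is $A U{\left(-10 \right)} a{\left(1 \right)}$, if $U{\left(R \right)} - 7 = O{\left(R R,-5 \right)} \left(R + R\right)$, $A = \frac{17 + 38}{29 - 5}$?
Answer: $- \frac{5885}{3} \approx -1961.7$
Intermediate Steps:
$a{\left(c \right)} = -9 + c^{2}$
$A = \frac{55}{24} \approx 2.2917$
$U{\left(R \right)} = 7 - 10 R$ ($U{\left(R \right)} = 7 - 5 \left(R + R\right) = 7 - 5 \cdot 2 R = 7 - 10 R$)
$A U{\left(-10 \right)} a{\left(1 \right)} = \frac{55 \left(7 - -100\right)}{24} \left(-9 + 1^{2}\right) = \frac{55 \left(7 + 100\right)}{24} \left(-9 + 1\right) = \frac{55}{24} \cdot 107 \left(-8\right) = \frac{5885}{24} \left(-8\right) = - \frac{5885}{3}$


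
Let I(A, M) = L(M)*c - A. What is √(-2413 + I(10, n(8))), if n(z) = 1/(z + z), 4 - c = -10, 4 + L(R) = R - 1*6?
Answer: I*√40994/4 ≈ 50.617*I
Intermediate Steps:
L(R) = -10 + R (L(R) = -4 + (R - 1*6) = -4 + (R - 6) = -4 + (-6 + R) = -10 + R)
c = 14 (c = 4 - 1*(-10) = 4 + 10 = 14)
n(z) = 1/(2*z)
I(A, M) = -140 - A + 14*M (I(A, M) = (-10 + M)*14 - A = (-140 + 14*M) - A = -140 - A + 14*M)
√(-2413 + I(10, n(8))) = √(-2413 + (-140 - 1*10 + 14*((½)/8))) = √(-2413 + (-140 - 10 + 14*((½)*(⅛)))) = √(-2413 + (-140 - 10 + 14*(1/16))) = √(-2413 + (-140 - 10 + 7/8)) = √(-2413 - 1193/8) = √(-20497/8) = I*√40994/4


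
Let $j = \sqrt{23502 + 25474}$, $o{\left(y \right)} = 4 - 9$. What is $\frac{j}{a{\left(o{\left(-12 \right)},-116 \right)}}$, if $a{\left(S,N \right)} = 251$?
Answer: $\frac{4 \sqrt{3061}}{251} \approx 0.88169$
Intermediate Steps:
$o{\left(y \right)} = -5$ ($o{\left(y \right)} = 4 - 9 = -5$)
$j = 4 \sqrt{3061}$ ($j = \sqrt{48976} = 4 \sqrt{3061} \approx 221.31$)
$\frac{j}{a{\left(o{\left(-12 \right)},-116 \right)}} = \frac{4 \sqrt{3061}}{251}$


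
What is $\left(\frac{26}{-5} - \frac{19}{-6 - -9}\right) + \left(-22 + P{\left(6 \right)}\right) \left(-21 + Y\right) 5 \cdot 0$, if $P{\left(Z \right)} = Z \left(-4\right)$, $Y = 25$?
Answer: $- \frac{173}{15} \approx -11.533$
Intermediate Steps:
$P{\left(Z \right)} = - 4 Z$
$\left(\frac{26}{-5} - \frac{19}{-6 - -9}\right) + \left(-22 + P{\left(6 \right)}\right) \left(-21 + Y\right) 5 \cdot 0 = \left(\frac{26}{-5} - \frac{19}{-6 - -9}\right) + \left(-22 - 24\right) \left(-21 + 25\right) 5 \cdot 0 = \left(26 \left(- \frac{1}{5}\right) - \frac{19}{-6 + 9}\right) + \left(-22 - 24\right) 4 \cdot 0 = \left(- \frac{26}{5} - \frac{19}{3}\right) + \left(-46\right) 4 \cdot 0 = \left(- \frac{26}{5} - \frac{19}{3}\right) - 0 = \left(- \frac{26}{5} - \frac{19}{3}\right) + 0 = - \frac{173}{15} + 0 = - \frac{173}{15}$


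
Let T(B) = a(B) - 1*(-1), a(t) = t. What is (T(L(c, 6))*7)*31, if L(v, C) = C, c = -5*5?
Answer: 1519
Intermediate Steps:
c = -25
T(B) = 1 + B (T(B) = B - 1*(-1) = B + 1 = 1 + B)
(T(L(c, 6))*7)*31 = ((1 + 6)*7)*31 = (7*7)*31 = 49*31 = 1519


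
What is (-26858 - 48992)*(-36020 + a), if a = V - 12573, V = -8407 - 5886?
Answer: 4769903100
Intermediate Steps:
V = -14293
a = -26866 (a = -14293 - 12573 = -26866)
(-26858 - 48992)*(-36020 + a) = (-26858 - 48992)*(-36020 - 26866) = -75850*(-62886) = 4769903100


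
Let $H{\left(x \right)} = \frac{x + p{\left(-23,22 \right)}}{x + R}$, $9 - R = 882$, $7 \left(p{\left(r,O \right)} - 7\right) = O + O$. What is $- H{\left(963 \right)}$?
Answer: $- \frac{1139}{105} \approx -10.848$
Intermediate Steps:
$p{\left(r,O \right)} = 7 + \frac{2 O}{7}$ ($p{\left(r,O \right)} = 7 + \frac{O + O}{7} = 7 + \frac{2 O}{7}$)
$R = -873$ ($R = 9 - 882 = -873$)
$H{\left(x \right)} = \frac{\frac{93}{7} + x}{-873 + x}$ ($H{\left(x \right)} = \frac{x + \left(7 + \frac{2}{7} \cdot 22\right)}{x - 873} = \frac{x + \left(7 + \frac{44}{7}\right)}{-873 + x} = \frac{x + \frac{93}{7}}{-873 + x} = \frac{\frac{93}{7} + x}{-873 + x}$)
$- H{\left(963 \right)} = - \frac{\frac{93}{7} + 963}{-873 + 963} = - \frac{6834}{90 \cdot 7} = \left(-1\right) \frac{1139}{105} = - \frac{1139}{105}$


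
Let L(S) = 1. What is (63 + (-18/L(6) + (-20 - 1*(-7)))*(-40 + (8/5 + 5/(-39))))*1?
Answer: 245188/195 ≈ 1257.4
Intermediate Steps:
(63 + (-18/L(6) + (-20 - 1*(-7)))*(-40 + (8/5 + 5/(-39))))*1 = (63 + (-18/1 + (-20 - 1*(-7)))*(-40 + (8/5 + 5/(-39))))*1 = (63 + (-18*1 + (-20 + 7))*(-40 + (8*(1/5) + 5*(-1/39))))*1 = (63 + (-18 - 13)*(-40 + (8/5 - 5/39)))*1 = (63 - 31*(-40 + 287/195))*1 = (63 - 31*(-7513/195))*1 = (63 + 232903/195)*1 = (245188/195)*1 = 245188/195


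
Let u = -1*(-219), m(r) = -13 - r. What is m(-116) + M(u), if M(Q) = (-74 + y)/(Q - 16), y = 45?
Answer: 720/7 ≈ 102.86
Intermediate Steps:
u = 219
M(Q) = -29/(-16 + Q) (M(Q) = (-74 + 45)/(Q - 16) = -29/(-16 + Q))
m(-116) + M(u) = (-13 - 1*(-116)) - 29/(-16 + 219) = (-13 + 116) - 29/203 = 103 - 29*1/203 = 103 - ⅐ = 720/7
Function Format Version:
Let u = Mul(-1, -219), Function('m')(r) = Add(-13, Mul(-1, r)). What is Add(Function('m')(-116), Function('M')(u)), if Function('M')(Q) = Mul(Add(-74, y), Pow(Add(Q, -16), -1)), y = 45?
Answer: Rational(720, 7) ≈ 102.86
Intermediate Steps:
u = 219
Function('M')(Q) = Mul(-29, Pow(Add(-16, Q), -1)) (Function('M')(Q) = Mul(Add(-74, 45), Pow(Add(Q, -16), -1)) = Mul(-29, Pow(Add(-16, Q), -1)))
Add(Function('m')(-116), Function('M')(u)) = Add(Add(-13, Mul(-1, -116)), Mul(-29, Pow(Add(-16, 219), -1))) = Add(Add(-13, 116), Mul(-29, Pow(203, -1))) = Add(103, Mul(-29, Rational(1, 203))) = Add(103, Rational(-1, 7)) = Rational(720, 7)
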